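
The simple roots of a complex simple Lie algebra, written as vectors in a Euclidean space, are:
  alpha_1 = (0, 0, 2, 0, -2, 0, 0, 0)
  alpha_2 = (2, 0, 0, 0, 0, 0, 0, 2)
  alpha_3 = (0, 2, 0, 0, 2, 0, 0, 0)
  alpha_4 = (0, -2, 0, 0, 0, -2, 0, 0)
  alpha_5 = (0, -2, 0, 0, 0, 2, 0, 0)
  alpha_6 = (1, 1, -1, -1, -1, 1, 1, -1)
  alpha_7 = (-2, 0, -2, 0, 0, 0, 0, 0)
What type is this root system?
E_7

Compute the Cartan integers a_ij = 2(alpha_i, alpha_j)/(alpha_j, alpha_j); the resulting 7x7 Cartan matrix is
[[2, 0, -1, 0, 0, 0, -1], [0, 2, 0, 0, 0, 0, -1], [-1, 0, 2, -1, -1, 0, 0], [0, 0, -1, 2, 0, -1, 0], [0, 0, -1, 0, 2, 0, 0], [0, 0, 0, -1, 0, 2, 0], [-1, -1, 0, 0, 0, 0, 2]].
All simple roots have the same length, so the diagram is simply laced. The associated Dynkin diagram is a chain of 6 nodes with one extra node attached to the third node from one end (E_7), so the type is E_7.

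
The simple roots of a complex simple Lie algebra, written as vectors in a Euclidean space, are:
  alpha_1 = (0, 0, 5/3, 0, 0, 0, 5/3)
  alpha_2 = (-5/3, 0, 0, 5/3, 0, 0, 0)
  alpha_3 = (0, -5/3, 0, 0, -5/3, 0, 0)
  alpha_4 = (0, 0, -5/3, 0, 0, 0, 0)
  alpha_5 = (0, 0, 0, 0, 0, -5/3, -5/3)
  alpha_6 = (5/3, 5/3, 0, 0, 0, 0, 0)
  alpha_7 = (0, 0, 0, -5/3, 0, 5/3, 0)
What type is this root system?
B7

Compute the Cartan integers a_ij = 2(alpha_i, alpha_j)/(alpha_j, alpha_j); the resulting 7x7 Cartan matrix is
[[2, 0, 0, -2, -1, 0, 0], [0, 2, 0, 0, 0, -1, -1], [0, 0, 2, 0, 0, -1, 0], [-1, 0, 0, 2, 0, 0, 0], [-1, 0, 0, 0, 2, 0, -1], [0, -1, -1, 0, 0, 2, 0], [0, -1, 0, 0, -1, 0, 2]].
The roots have two lengths (squared-length ratio 2:1); the short ones are alpha_{4}. The associated Dynkin diagram is a chain of 7 nodes with a double edge at one end; the terminal node there is the unique short simple root (B_7), so the type is B_7 (the algebra so(15)).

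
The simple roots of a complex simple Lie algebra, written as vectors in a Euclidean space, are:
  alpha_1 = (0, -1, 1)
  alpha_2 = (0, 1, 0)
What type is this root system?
Compute the Cartan integers a_ij = 2(alpha_i, alpha_j)/(alpha_j, alpha_j); the resulting 2x2 Cartan matrix is
[[2, -2], [-1, 2]].
The roots have two lengths (squared-length ratio 2:1); the short ones are alpha_{2}. The associated Dynkin diagram is a chain of 2 nodes with a double edge at one end; the terminal node there is the unique short simple root (B_2), so the type is B_2 (the algebra so(5)).

B_2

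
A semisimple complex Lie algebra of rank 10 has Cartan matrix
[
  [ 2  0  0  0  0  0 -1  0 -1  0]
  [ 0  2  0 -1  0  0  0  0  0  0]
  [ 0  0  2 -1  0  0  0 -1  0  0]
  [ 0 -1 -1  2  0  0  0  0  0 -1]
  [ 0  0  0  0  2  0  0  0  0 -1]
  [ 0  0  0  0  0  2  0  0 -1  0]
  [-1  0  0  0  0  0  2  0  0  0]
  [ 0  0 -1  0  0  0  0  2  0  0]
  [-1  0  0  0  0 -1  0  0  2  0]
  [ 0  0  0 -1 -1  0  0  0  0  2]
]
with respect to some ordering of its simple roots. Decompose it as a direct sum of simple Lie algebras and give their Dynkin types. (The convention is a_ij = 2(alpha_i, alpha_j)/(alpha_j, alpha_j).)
The diagram associated to this matrix has two connected components: the simple roots {alpha_1, alpha_6, alpha_7, alpha_9} form a chain of 4 nodes with single edges (A_4), and {alpha_2, alpha_3, alpha_4, alpha_5, alpha_8, alpha_10} form a chain of 5 nodes with one extra node attached to the third node from one end (E_6). A semisimple Lie algebra decomposes uniquely as the direct sum of simple ideals, one per connected component of its Dynkin diagram, so g ≅ A_4 ⊕ E_6 (dimension 24 + 78 = 102).

A_4 (sl(5)) ⊕ E_6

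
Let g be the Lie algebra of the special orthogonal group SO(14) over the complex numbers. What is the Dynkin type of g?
type D_7

This is so(14) with 14 even, which has dimension 14(14-1)/2 = 91 and rank 14/2 = 7. In the classification of classical Lie algebras, the orthogonal algebra so(2n) in an even number of variables has type D_n; here n = 7, so the Dynkin diagram is a chain of 5 nodes with a fork of two nodes at one end (D_7). Hence the type is D_7.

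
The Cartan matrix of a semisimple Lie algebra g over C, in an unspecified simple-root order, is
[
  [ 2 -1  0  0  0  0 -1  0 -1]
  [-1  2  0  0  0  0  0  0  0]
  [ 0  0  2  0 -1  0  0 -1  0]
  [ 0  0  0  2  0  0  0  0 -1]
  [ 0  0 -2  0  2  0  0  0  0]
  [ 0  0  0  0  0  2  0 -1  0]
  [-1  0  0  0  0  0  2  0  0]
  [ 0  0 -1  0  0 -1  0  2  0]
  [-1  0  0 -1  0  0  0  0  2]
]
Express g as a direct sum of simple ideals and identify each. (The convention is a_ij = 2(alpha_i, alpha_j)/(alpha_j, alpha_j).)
type C_4 + type D_5

The diagram associated to this matrix has two connected components: the simple roots {alpha_3, alpha_5, alpha_6, alpha_8} form a chain of 4 nodes with a double edge at one end; the terminal node there is the unique long simple root (C_4), and {alpha_1, alpha_2, alpha_4, alpha_7, alpha_9} form a chain of 3 nodes with a fork of two nodes at one end (D_5). A semisimple Lie algebra decomposes uniquely as the direct sum of simple ideals, one per connected component of its Dynkin diagram, so g ≅ C_4 ⊕ D_5 (dimension 36 + 45 = 81).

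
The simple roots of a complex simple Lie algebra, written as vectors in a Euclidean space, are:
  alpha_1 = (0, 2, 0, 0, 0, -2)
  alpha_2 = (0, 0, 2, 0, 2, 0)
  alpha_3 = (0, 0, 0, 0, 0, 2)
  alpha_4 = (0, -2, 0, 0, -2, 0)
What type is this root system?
type B_4

Compute the Cartan integers a_ij = 2(alpha_i, alpha_j)/(alpha_j, alpha_j); the resulting 4x4 Cartan matrix is
[[2, 0, -2, -1], [0, 2, 0, -1], [-1, 0, 2, 0], [-1, -1, 0, 2]].
The roots have two lengths (squared-length ratio 2:1); the short ones are alpha_{3}. The associated Dynkin diagram is a chain of 4 nodes with a double edge at one end; the terminal node there is the unique short simple root (B_4), so the type is B_4 (the algebra so(9)).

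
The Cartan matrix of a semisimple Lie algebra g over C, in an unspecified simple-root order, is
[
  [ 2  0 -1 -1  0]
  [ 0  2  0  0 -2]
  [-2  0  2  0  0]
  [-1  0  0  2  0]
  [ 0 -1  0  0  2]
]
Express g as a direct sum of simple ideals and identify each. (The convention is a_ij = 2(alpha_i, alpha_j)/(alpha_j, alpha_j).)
B_2 (so(5)) + C_3 (sp(6))

The diagram associated to this matrix has two connected components: the simple roots {alpha_2, alpha_5} form a chain of 2 nodes with a double edge at one end; the terminal node there is the unique short simple root (B_2), and {alpha_1, alpha_3, alpha_4} form a chain of 3 nodes with a double edge at one end; the terminal node there is the unique long simple root (C_3). A semisimple Lie algebra decomposes uniquely as the direct sum of simple ideals, one per connected component of its Dynkin diagram, so g ≅ B_2 ⊕ C_3 (dimension 10 + 21 = 31).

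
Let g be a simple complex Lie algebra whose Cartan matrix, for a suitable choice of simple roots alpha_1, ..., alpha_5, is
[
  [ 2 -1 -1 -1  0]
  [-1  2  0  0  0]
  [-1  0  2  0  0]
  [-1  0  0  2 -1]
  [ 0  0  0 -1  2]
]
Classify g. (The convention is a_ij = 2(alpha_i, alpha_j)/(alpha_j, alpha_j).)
The matrix has rank 5 with 2's on the diagonal. Reading the off-diagonal entries as Dynkin edges (a single edge where a_ij = a_ji = -1; a double or triple edge where a_ij * a_ji = 2 or 3), the diagram is a chain of 3 nodes with a fork of two nodes at one end (D_5). One simple-root ordering that puts it in standard form is (alpha_5, alpha_4, alpha_1, alpha_2, alpha_3). So the algebra is type D_5, i.e. so(10).

D_5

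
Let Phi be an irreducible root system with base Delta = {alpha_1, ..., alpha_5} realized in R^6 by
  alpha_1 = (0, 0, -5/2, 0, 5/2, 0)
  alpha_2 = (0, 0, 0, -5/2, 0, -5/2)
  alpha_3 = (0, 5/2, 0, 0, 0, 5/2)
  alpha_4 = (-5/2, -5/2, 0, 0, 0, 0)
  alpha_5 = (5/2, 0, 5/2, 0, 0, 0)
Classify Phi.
A_5

Compute the Cartan integers a_ij = 2(alpha_i, alpha_j)/(alpha_j, alpha_j); the resulting 5x5 Cartan matrix is
[[2, 0, 0, 0, -1], [0, 2, -1, 0, 0], [0, -1, 2, -1, 0], [0, 0, -1, 2, -1], [-1, 0, 0, -1, 2]].
All simple roots have the same length, so the diagram is simply laced. The associated Dynkin diagram is a chain of 5 nodes with single edges (A_5), so the type is A_5 (the algebra sl(6)).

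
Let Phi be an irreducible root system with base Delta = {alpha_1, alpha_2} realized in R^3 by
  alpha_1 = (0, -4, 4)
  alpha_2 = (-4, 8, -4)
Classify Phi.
type G_2

Compute the Cartan integers a_ij = 2(alpha_i, alpha_j)/(alpha_j, alpha_j); the resulting 2x2 Cartan matrix is
[[2, -1], [-3, 2]].
The roots have two lengths (squared-length ratio 3:1); the short ones are alpha_{1}. The associated Dynkin diagram is two nodes joined by a triple edge (G_2), so the type is G_2.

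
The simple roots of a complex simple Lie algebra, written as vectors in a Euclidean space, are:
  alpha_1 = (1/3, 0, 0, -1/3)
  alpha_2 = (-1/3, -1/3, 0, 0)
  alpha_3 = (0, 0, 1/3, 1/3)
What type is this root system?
A3

Compute the Cartan integers a_ij = 2(alpha_i, alpha_j)/(alpha_j, alpha_j); the resulting 3x3 Cartan matrix is
[[2, -1, -1], [-1, 2, 0], [-1, 0, 2]].
All simple roots have the same length, so the diagram is simply laced. The associated Dynkin diagram is a chain of 3 nodes with single edges (A_3), so the type is A_3 (the algebra sl(4)).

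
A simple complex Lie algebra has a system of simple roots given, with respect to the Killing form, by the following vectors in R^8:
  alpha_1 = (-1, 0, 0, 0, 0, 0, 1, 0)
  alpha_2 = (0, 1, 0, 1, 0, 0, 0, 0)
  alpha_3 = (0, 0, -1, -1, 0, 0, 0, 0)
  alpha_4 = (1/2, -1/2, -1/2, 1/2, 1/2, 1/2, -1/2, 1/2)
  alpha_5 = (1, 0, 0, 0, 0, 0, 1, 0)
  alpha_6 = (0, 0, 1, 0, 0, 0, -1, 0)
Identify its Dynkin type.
Compute the Cartan integers a_ij = 2(alpha_i, alpha_j)/(alpha_j, alpha_j); the resulting 6x6 Cartan matrix is
[[2, 0, 0, -1, 0, -1], [0, 2, -1, 0, 0, 0], [0, -1, 2, 0, 0, -1], [-1, 0, 0, 2, 0, 0], [0, 0, 0, 0, 2, -1], [-1, 0, -1, 0, -1, 2]].
All simple roots have the same length, so the diagram is simply laced. The associated Dynkin diagram is a chain of 5 nodes with one extra node attached to the third node from one end (E_6), so the type is E_6.

type E_6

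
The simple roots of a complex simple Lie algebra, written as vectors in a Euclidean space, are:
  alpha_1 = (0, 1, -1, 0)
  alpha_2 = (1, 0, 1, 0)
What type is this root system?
A_2 (sl(3))

Compute the Cartan integers a_ij = 2(alpha_i, alpha_j)/(alpha_j, alpha_j); the resulting 2x2 Cartan matrix is
[[2, -1], [-1, 2]].
All simple roots have the same length, so the diagram is simply laced. The associated Dynkin diagram is a chain of 2 nodes with single edges (A_2), so the type is A_2 (the algebra sl(3)).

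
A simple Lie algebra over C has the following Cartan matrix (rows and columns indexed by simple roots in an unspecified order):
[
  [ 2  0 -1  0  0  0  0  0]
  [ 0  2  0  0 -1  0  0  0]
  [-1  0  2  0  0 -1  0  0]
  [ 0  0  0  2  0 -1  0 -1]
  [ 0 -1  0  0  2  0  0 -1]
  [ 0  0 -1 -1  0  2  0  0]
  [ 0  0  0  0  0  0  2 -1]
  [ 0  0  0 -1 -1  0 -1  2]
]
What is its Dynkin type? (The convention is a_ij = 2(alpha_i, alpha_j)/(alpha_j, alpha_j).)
The matrix has rank 8 with 2's on the diagonal. Reading the off-diagonal entries as Dynkin edges (a single edge where a_ij = a_ji = -1; a double or triple edge where a_ij * a_ji = 2 or 3), the diagram is a chain of 7 nodes with one extra node attached to the third node from one end (E_8). One simple-root ordering that puts it in standard form is (alpha_2, alpha_7, alpha_5, alpha_8, alpha_4, alpha_6, alpha_3, alpha_1). So the algebra is type E_8.

type E_8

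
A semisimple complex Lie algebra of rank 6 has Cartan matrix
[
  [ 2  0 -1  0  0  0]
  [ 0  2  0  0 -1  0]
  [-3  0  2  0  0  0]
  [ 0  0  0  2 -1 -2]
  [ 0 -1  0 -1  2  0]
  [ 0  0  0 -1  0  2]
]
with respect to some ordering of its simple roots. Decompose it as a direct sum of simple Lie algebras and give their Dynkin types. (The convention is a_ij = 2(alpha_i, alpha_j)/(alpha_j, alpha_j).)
B4 + G2

The diagram associated to this matrix has two connected components: the simple roots {alpha_2, alpha_4, alpha_5, alpha_6} form a chain of 4 nodes with a double edge at one end; the terminal node there is the unique short simple root (B_4), and {alpha_1, alpha_3} form two nodes joined by a triple edge (G_2). A semisimple Lie algebra decomposes uniquely as the direct sum of simple ideals, one per connected component of its Dynkin diagram, so g ≅ B_4 ⊕ G_2 (dimension 36 + 14 = 50).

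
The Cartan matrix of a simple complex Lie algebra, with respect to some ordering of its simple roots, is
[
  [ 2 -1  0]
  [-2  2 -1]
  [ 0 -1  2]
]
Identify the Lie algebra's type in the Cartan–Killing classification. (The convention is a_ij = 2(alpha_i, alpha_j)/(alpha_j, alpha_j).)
The matrix has rank 3 with 2's on the diagonal. Reading the off-diagonal entries as Dynkin edges (a single edge where a_ij = a_ji = -1; a double or triple edge where a_ij * a_ji = 2 or 3), the diagram is a chain of 3 nodes with a double edge at one end; the terminal node there is the unique short simple root (B_3). One simple-root ordering that puts it in standard form is (alpha_3, alpha_2, alpha_1). So the algebra is type B_3, i.e. so(7).

B3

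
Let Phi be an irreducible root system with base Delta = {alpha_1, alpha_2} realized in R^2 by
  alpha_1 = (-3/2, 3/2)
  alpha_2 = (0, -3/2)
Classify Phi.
Compute the Cartan integers a_ij = 2(alpha_i, alpha_j)/(alpha_j, alpha_j); the resulting 2x2 Cartan matrix is
[[2, -2], [-1, 2]].
The roots have two lengths (squared-length ratio 2:1); the short ones are alpha_{2}. The associated Dynkin diagram is a chain of 2 nodes with a double edge at one end; the terminal node there is the unique short simple root (B_2), so the type is B_2 (the algebra so(5)).

type B_2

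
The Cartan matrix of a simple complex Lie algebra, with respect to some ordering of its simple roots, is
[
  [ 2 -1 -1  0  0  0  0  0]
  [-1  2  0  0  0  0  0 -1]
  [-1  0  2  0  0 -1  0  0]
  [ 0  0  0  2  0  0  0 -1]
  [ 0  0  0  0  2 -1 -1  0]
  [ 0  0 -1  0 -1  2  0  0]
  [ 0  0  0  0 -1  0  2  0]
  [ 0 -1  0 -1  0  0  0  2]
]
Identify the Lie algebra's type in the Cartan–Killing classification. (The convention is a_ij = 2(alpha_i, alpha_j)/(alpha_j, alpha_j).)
The matrix has rank 8 with 2's on the diagonal. Reading the off-diagonal entries as Dynkin edges (a single edge where a_ij = a_ji = -1; a double or triple edge where a_ij * a_ji = 2 or 3), the diagram is a chain of 8 nodes with single edges (A_8). One simple-root ordering that puts it in standard form is (alpha_7, alpha_5, alpha_6, alpha_3, alpha_1, alpha_2, alpha_8, alpha_4). So the algebra is type A_8, i.e. sl(9).

type A_8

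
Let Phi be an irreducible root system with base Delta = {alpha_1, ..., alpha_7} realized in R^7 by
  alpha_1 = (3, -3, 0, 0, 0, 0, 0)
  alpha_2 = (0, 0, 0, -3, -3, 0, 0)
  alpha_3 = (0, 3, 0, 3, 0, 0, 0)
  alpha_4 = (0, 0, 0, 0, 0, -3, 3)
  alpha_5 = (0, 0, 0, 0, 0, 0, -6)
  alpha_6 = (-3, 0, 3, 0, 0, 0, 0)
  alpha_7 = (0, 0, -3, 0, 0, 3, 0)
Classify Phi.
Compute the Cartan integers a_ij = 2(alpha_i, alpha_j)/(alpha_j, alpha_j); the resulting 7x7 Cartan matrix is
[[2, 0, -1, 0, 0, -1, 0], [0, 2, -1, 0, 0, 0, 0], [-1, -1, 2, 0, 0, 0, 0], [0, 0, 0, 2, -1, 0, -1], [0, 0, 0, -2, 2, 0, 0], [-1, 0, 0, 0, 0, 2, -1], [0, 0, 0, -1, 0, -1, 2]].
The roots have two lengths (squared-length ratio 2:1); the short ones are alpha_{1,2,3,4,6,7}. The associated Dynkin diagram is a chain of 7 nodes with a double edge at one end; the terminal node there is the unique long simple root (C_7), so the type is C_7 (the algebra sp(14)).

C_7 (sp(14))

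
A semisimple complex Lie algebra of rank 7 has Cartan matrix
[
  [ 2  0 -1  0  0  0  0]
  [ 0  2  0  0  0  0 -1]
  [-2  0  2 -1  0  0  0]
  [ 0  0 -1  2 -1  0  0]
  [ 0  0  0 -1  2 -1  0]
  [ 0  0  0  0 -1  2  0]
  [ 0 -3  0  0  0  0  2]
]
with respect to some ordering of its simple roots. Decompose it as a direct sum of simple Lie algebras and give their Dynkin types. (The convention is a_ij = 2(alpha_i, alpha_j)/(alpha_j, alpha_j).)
The diagram associated to this matrix has two connected components: the simple roots {alpha_1, alpha_3, alpha_4, alpha_5, alpha_6} form a chain of 5 nodes with a double edge at one end; the terminal node there is the unique short simple root (B_5), and {alpha_2, alpha_7} form two nodes joined by a triple edge (G_2). A semisimple Lie algebra decomposes uniquely as the direct sum of simple ideals, one per connected component of its Dynkin diagram, so g ≅ B_5 ⊕ G_2 (dimension 55 + 14 = 69).

B5 + G2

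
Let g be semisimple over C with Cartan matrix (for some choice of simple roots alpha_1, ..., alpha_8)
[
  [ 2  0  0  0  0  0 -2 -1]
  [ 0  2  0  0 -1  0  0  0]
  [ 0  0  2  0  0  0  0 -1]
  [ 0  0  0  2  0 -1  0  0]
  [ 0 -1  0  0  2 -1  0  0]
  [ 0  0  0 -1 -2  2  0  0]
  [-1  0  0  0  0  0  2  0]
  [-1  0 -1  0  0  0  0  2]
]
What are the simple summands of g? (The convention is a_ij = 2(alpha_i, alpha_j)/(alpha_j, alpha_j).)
B_4 ⊕ F_4

The diagram associated to this matrix has two connected components: the simple roots {alpha_1, alpha_3, alpha_7, alpha_8} form a chain of 4 nodes with a double edge at one end; the terminal node there is the unique short simple root (B_4), and {alpha_2, alpha_4, alpha_5, alpha_6} form a chain of 4 nodes with a double edge between the middle two (F_4). A semisimple Lie algebra decomposes uniquely as the direct sum of simple ideals, one per connected component of its Dynkin diagram, so g ≅ B_4 ⊕ F_4 (dimension 36 + 52 = 88).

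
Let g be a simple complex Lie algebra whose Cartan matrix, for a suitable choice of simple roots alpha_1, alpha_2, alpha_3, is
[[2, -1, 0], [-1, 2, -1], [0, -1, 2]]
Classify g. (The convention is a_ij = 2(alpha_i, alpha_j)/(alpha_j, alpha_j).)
The matrix has rank 3 with 2's on the diagonal. Reading the off-diagonal entries as Dynkin edges (a single edge where a_ij = a_ji = -1; a double or triple edge where a_ij * a_ji = 2 or 3), the diagram is a chain of 3 nodes with single edges (A_3). One simple-root ordering that puts it in standard form is (alpha_1, alpha_2, alpha_3). So the algebra is type A_3, i.e. sl(4).

A_3 (sl(4))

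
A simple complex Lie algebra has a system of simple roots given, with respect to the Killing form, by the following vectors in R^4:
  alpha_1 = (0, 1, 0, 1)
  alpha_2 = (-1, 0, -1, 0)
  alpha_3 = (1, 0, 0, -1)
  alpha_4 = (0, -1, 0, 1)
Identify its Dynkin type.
Compute the Cartan integers a_ij = 2(alpha_i, alpha_j)/(alpha_j, alpha_j); the resulting 4x4 Cartan matrix is
[[2, 0, -1, 0], [0, 2, -1, 0], [-1, -1, 2, -1], [0, 0, -1, 2]].
All simple roots have the same length, so the diagram is simply laced. The associated Dynkin diagram is a chain of 2 nodes with a fork of two nodes at one end (D_4), so the type is D_4 (the algebra so(8)).

D_4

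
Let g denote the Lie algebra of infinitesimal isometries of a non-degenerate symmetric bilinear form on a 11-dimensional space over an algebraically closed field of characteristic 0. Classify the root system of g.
This is so(11) with 11 odd, which has dimension 11(11-1)/2 = 55 and rank (11-1)/2 = 5. In the classification of classical Lie algebras, the orthogonal algebra so(2n+1) in an odd number of variables has type B_n; here n = 5, so the Dynkin diagram is a chain of 5 nodes with a double edge at one end; the terminal node there is the unique short simple root (B_5). Hence the type is B_5.

B_5 (so(11))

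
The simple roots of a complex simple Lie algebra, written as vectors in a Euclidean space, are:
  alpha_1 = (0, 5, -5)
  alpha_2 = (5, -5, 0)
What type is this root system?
type A_2

Compute the Cartan integers a_ij = 2(alpha_i, alpha_j)/(alpha_j, alpha_j); the resulting 2x2 Cartan matrix is
[[2, -1], [-1, 2]].
All simple roots have the same length, so the diagram is simply laced. The associated Dynkin diagram is a chain of 2 nodes with single edges (A_2), so the type is A_2 (the algebra sl(3)).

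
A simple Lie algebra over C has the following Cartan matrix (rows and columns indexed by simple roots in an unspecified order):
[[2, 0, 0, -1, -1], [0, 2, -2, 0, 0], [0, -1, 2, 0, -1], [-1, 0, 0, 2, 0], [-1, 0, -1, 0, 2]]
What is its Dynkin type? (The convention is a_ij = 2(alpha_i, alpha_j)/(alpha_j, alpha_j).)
The matrix has rank 5 with 2's on the diagonal. Reading the off-diagonal entries as Dynkin edges (a single edge where a_ij = a_ji = -1; a double or triple edge where a_ij * a_ji = 2 or 3), the diagram is a chain of 5 nodes with a double edge at one end; the terminal node there is the unique long simple root (C_5). One simple-root ordering that puts it in standard form is (alpha_4, alpha_1, alpha_5, alpha_3, alpha_2). So the algebra is type C_5, i.e. sp(10).

C_5 (sp(10))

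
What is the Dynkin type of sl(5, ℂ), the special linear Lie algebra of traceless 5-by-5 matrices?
This is sl(5), which has dimension 5^2 - 1 = 24 and rank 5 - 1 = 4 (a Cartan subalgebra is the diagonal traceless matrices). In the classification of classical Lie algebras, the special linear algebra sl(n+1) has type A_n; here n = 4, so the Dynkin diagram is a chain of 4 nodes with single edges (A_4). Hence the type is A_4.

A_4 (sl(5))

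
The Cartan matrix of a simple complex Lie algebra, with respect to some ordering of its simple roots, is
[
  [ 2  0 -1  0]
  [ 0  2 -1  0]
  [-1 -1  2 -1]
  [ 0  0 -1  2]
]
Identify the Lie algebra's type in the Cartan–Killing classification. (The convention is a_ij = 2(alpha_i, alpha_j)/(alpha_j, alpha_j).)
type D_4

The matrix has rank 4 with 2's on the diagonal. Reading the off-diagonal entries as Dynkin edges (a single edge where a_ij = a_ji = -1; a double or triple edge where a_ij * a_ji = 2 or 3), the diagram is a chain of 2 nodes with a fork of two nodes at one end (D_4). One simple-root ordering that puts it in standard form is (alpha_4, alpha_3, alpha_1, alpha_2). So the algebra is type D_4, i.e. so(8).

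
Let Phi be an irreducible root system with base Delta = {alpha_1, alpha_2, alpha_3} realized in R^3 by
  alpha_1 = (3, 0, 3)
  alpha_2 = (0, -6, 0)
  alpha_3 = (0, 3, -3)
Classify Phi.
Compute the Cartan integers a_ij = 2(alpha_i, alpha_j)/(alpha_j, alpha_j); the resulting 3x3 Cartan matrix is
[[2, 0, -1], [0, 2, -2], [-1, -1, 2]].
The roots have two lengths (squared-length ratio 2:1); the short ones are alpha_{1,3}. The associated Dynkin diagram is a chain of 3 nodes with a double edge at one end; the terminal node there is the unique long simple root (C_3), so the type is C_3 (the algebra sp(6)).

type C_3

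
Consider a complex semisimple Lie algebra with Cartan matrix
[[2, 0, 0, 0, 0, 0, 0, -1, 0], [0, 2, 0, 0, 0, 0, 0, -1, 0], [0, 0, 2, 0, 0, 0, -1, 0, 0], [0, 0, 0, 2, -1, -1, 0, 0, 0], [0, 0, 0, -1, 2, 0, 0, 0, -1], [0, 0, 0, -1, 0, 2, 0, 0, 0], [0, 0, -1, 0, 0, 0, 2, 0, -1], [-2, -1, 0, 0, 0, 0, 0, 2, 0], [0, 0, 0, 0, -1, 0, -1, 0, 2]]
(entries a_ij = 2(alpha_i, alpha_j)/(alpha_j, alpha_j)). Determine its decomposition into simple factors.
The diagram associated to this matrix has two connected components: the simple roots {alpha_3, alpha_4, alpha_5, alpha_6, alpha_7, alpha_9} form a chain of 6 nodes with single edges (A_6), and {alpha_1, alpha_2, alpha_8} form a chain of 3 nodes with a double edge at one end; the terminal node there is the unique short simple root (B_3). A semisimple Lie algebra decomposes uniquely as the direct sum of simple ideals, one per connected component of its Dynkin diagram, so g ≅ A_6 ⊕ B_3 (dimension 48 + 21 = 69).

A_6 (sl(7)) + B_3 (so(7))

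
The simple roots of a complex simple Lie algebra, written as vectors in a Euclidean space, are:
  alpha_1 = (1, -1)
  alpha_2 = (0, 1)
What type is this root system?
Compute the Cartan integers a_ij = 2(alpha_i, alpha_j)/(alpha_j, alpha_j); the resulting 2x2 Cartan matrix is
[[2, -2], [-1, 2]].
The roots have two lengths (squared-length ratio 2:1); the short ones are alpha_{2}. The associated Dynkin diagram is a chain of 2 nodes with a double edge at one end; the terminal node there is the unique short simple root (B_2), so the type is B_2 (the algebra so(5)).

B_2 (so(5))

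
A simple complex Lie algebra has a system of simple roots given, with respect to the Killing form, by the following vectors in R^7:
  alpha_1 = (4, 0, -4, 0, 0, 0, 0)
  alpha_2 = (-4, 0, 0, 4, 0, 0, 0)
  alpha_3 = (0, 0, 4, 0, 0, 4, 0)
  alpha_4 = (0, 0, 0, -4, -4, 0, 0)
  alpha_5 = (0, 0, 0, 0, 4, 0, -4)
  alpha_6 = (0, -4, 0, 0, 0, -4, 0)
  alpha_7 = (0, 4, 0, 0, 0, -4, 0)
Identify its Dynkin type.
D_7

Compute the Cartan integers a_ij = 2(alpha_i, alpha_j)/(alpha_j, alpha_j); the resulting 7x7 Cartan matrix is
[[2, -1, -1, 0, 0, 0, 0], [-1, 2, 0, -1, 0, 0, 0], [-1, 0, 2, 0, 0, -1, -1], [0, -1, 0, 2, -1, 0, 0], [0, 0, 0, -1, 2, 0, 0], [0, 0, -1, 0, 0, 2, 0], [0, 0, -1, 0, 0, 0, 2]].
All simple roots have the same length, so the diagram is simply laced. The associated Dynkin diagram is a chain of 5 nodes with a fork of two nodes at one end (D_7), so the type is D_7 (the algebra so(14)).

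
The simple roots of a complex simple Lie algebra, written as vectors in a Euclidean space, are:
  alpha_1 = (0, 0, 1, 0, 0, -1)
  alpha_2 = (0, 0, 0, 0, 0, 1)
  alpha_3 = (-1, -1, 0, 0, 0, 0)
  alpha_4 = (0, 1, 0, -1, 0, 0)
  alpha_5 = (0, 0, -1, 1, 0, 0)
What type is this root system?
B_5 (so(11))

Compute the Cartan integers a_ij = 2(alpha_i, alpha_j)/(alpha_j, alpha_j); the resulting 5x5 Cartan matrix is
[[2, -2, 0, 0, -1], [-1, 2, 0, 0, 0], [0, 0, 2, -1, 0], [0, 0, -1, 2, -1], [-1, 0, 0, -1, 2]].
The roots have two lengths (squared-length ratio 2:1); the short ones are alpha_{2}. The associated Dynkin diagram is a chain of 5 nodes with a double edge at one end; the terminal node there is the unique short simple root (B_5), so the type is B_5 (the algebra so(11)).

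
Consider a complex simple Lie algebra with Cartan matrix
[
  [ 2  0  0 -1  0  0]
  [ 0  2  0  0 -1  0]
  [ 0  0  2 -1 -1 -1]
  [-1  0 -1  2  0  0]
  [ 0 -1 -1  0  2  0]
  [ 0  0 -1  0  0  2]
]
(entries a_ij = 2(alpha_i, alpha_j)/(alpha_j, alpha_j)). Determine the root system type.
E6

The matrix has rank 6 with 2's on the diagonal. Reading the off-diagonal entries as Dynkin edges (a single edge where a_ij = a_ji = -1; a double or triple edge where a_ij * a_ji = 2 or 3), the diagram is a chain of 5 nodes with one extra node attached to the third node from one end (E_6). One simple-root ordering that puts it in standard form is (alpha_2, alpha_6, alpha_5, alpha_3, alpha_4, alpha_1). So the algebra is type E_6.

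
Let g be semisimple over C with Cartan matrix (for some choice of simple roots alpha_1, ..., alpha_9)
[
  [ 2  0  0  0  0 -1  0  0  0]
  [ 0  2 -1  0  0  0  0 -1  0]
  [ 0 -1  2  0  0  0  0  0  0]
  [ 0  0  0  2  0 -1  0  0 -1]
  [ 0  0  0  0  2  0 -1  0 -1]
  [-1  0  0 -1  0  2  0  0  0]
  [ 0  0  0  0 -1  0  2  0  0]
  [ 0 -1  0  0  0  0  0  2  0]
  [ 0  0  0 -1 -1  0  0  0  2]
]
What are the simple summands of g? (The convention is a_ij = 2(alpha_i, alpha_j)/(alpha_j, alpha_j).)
The diagram associated to this matrix has two connected components: the simple roots {alpha_2, alpha_3, alpha_8} form a chain of 3 nodes with single edges (A_3), and {alpha_1, alpha_4, alpha_5, alpha_6, alpha_7, alpha_9} form a chain of 6 nodes with single edges (A_6). A semisimple Lie algebra decomposes uniquely as the direct sum of simple ideals, one per connected component of its Dynkin diagram, so g ≅ A_3 ⊕ A_6 (dimension 15 + 48 = 63).

type A_3 + type A_6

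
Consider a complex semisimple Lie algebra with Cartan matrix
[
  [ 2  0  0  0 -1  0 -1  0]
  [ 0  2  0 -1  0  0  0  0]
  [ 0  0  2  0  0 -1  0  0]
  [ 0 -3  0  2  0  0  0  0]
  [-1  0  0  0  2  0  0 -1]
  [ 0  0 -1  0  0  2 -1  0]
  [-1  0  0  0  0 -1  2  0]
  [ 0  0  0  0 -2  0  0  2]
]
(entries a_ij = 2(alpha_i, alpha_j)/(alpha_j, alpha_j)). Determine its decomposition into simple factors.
type C_6 + type G_2

The diagram associated to this matrix has two connected components: the simple roots {alpha_1, alpha_3, alpha_5, alpha_6, alpha_7, alpha_8} form a chain of 6 nodes with a double edge at one end; the terminal node there is the unique long simple root (C_6), and {alpha_2, alpha_4} form two nodes joined by a triple edge (G_2). A semisimple Lie algebra decomposes uniquely as the direct sum of simple ideals, one per connected component of its Dynkin diagram, so g ≅ C_6 ⊕ G_2 (dimension 78 + 14 = 92).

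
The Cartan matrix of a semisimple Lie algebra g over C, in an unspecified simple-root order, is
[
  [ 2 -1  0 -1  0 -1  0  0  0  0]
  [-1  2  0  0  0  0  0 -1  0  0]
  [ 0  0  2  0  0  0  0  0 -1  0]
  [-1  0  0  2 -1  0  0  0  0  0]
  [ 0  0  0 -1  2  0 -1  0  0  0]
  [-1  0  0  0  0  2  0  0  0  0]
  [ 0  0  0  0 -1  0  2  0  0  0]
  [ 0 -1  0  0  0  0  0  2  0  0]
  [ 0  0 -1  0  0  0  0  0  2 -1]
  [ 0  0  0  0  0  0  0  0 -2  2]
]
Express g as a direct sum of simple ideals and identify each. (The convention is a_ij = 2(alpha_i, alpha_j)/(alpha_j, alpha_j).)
The diagram associated to this matrix has two connected components: the simple roots {alpha_3, alpha_9, alpha_10} form a chain of 3 nodes with a double edge at one end; the terminal node there is the unique long simple root (C_3), and {alpha_1, alpha_2, alpha_4, alpha_5, alpha_6, alpha_7, alpha_8} form a chain of 6 nodes with one extra node attached to the third node from one end (E_7). A semisimple Lie algebra decomposes uniquely as the direct sum of simple ideals, one per connected component of its Dynkin diagram, so g ≅ C_3 ⊕ E_7 (dimension 21 + 133 = 154).

C3 ⊕ E7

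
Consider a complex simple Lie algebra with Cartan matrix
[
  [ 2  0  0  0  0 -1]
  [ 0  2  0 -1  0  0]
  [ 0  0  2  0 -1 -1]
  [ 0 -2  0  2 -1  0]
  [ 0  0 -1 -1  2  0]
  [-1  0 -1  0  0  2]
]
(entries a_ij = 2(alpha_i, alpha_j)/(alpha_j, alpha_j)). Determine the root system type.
B_6

The matrix has rank 6 with 2's on the diagonal. Reading the off-diagonal entries as Dynkin edges (a single edge where a_ij = a_ji = -1; a double or triple edge where a_ij * a_ji = 2 or 3), the diagram is a chain of 6 nodes with a double edge at one end; the terminal node there is the unique short simple root (B_6). One simple-root ordering that puts it in standard form is (alpha_1, alpha_6, alpha_3, alpha_5, alpha_4, alpha_2). So the algebra is type B_6, i.e. so(13).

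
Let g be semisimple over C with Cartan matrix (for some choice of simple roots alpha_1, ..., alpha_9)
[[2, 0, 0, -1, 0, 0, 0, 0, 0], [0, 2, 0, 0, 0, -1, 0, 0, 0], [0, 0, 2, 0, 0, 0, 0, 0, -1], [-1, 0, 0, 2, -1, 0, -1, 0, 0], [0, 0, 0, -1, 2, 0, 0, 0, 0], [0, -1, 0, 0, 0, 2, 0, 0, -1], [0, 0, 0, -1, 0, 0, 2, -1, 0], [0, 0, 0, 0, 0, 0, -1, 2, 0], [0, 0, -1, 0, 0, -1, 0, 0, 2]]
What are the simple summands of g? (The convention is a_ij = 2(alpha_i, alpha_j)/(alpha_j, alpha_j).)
type A_4 + type D_5

The diagram associated to this matrix has two connected components: the simple roots {alpha_2, alpha_3, alpha_6, alpha_9} form a chain of 4 nodes with single edges (A_4), and {alpha_1, alpha_4, alpha_5, alpha_7, alpha_8} form a chain of 3 nodes with a fork of two nodes at one end (D_5). A semisimple Lie algebra decomposes uniquely as the direct sum of simple ideals, one per connected component of its Dynkin diagram, so g ≅ A_4 ⊕ D_5 (dimension 24 + 45 = 69).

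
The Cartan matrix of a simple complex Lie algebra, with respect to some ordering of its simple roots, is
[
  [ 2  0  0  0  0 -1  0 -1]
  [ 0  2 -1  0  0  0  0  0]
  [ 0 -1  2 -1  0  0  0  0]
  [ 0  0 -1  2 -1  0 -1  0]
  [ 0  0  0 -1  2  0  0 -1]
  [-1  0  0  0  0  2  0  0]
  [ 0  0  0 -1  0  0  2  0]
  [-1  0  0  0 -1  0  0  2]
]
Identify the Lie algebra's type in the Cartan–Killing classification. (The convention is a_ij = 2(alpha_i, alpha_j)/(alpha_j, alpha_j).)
E_8

The matrix has rank 8 with 2's on the diagonal. Reading the off-diagonal entries as Dynkin edges (a single edge where a_ij = a_ji = -1; a double or triple edge where a_ij * a_ji = 2 or 3), the diagram is a chain of 7 nodes with one extra node attached to the third node from one end (E_8). One simple-root ordering that puts it in standard form is (alpha_2, alpha_7, alpha_3, alpha_4, alpha_5, alpha_8, alpha_1, alpha_6). So the algebra is type E_8.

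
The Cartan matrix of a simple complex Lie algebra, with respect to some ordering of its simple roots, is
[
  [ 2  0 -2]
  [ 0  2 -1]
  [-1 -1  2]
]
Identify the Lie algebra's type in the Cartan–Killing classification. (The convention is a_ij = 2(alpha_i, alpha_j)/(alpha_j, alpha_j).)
type C_3

The matrix has rank 3 with 2's on the diagonal. Reading the off-diagonal entries as Dynkin edges (a single edge where a_ij = a_ji = -1; a double or triple edge where a_ij * a_ji = 2 or 3), the diagram is a chain of 3 nodes with a double edge at one end; the terminal node there is the unique long simple root (C_3). One simple-root ordering that puts it in standard form is (alpha_2, alpha_3, alpha_1). So the algebra is type C_3, i.e. sp(6).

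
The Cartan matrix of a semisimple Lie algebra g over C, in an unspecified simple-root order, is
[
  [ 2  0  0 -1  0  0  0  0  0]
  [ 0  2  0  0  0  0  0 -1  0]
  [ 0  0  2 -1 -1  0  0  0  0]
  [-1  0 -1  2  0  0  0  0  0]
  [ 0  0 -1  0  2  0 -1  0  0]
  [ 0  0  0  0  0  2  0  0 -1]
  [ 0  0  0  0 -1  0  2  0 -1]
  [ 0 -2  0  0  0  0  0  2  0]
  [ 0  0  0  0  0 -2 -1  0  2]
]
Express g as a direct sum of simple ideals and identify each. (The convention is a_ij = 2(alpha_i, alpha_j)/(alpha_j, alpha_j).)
The diagram associated to this matrix has two connected components: the simple roots {alpha_2, alpha_8} form a chain of 2 nodes with a double edge at one end; the terminal node there is the unique short simple root (B_2), and {alpha_1, alpha_3, alpha_4, alpha_5, alpha_6, alpha_7, alpha_9} form a chain of 7 nodes with a double edge at one end; the terminal node there is the unique short simple root (B_7). A semisimple Lie algebra decomposes uniquely as the direct sum of simple ideals, one per connected component of its Dynkin diagram, so g ≅ B_2 ⊕ B_7 (dimension 10 + 105 = 115).

B_2 + B_7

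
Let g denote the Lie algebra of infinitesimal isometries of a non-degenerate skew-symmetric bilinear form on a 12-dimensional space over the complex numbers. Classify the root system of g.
C6

This is sp(12), which has dimension 12(12+1)/2 = 78 and rank 12/2 = 6. In the classification of classical Lie algebras, the symplectic algebra sp(2n) has type C_n; here n = 6, so the Dynkin diagram is a chain of 6 nodes with a double edge at one end; the terminal node there is the unique long simple root (C_6). Hence the type is C_6.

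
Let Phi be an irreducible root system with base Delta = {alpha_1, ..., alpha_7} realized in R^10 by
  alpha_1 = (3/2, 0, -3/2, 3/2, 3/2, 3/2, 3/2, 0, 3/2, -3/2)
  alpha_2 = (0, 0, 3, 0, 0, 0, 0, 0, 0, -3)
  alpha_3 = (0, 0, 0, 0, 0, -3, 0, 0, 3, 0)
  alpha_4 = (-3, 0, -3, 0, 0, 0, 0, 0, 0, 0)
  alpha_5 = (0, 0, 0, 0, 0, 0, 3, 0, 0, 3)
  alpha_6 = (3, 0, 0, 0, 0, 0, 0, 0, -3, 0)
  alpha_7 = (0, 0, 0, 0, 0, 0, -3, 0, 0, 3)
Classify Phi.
E_7

Compute the Cartan integers a_ij = 2(alpha_i, alpha_j)/(alpha_j, alpha_j); the resulting 7x7 Cartan matrix is
[[2, 0, 0, 0, 0, 0, -1], [0, 2, 0, -1, -1, 0, -1], [0, 0, 2, 0, 0, -1, 0], [0, -1, 0, 2, 0, -1, 0], [0, -1, 0, 0, 2, 0, 0], [0, 0, -1, -1, 0, 2, 0], [-1, -1, 0, 0, 0, 0, 2]].
All simple roots have the same length, so the diagram is simply laced. The associated Dynkin diagram is a chain of 6 nodes with one extra node attached to the third node from one end (E_7), so the type is E_7.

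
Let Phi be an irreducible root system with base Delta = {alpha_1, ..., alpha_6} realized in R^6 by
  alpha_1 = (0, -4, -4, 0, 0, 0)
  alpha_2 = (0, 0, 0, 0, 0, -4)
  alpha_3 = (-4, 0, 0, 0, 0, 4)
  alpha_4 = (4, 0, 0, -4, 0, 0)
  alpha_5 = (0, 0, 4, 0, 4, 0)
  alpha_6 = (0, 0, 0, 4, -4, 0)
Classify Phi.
Compute the Cartan integers a_ij = 2(alpha_i, alpha_j)/(alpha_j, alpha_j); the resulting 6x6 Cartan matrix is
[[2, 0, 0, 0, -1, 0], [0, 2, -1, 0, 0, 0], [0, -2, 2, -1, 0, 0], [0, 0, -1, 2, 0, -1], [-1, 0, 0, 0, 2, -1], [0, 0, 0, -1, -1, 2]].
The roots have two lengths (squared-length ratio 2:1); the short ones are alpha_{2}. The associated Dynkin diagram is a chain of 6 nodes with a double edge at one end; the terminal node there is the unique short simple root (B_6), so the type is B_6 (the algebra so(13)).

B6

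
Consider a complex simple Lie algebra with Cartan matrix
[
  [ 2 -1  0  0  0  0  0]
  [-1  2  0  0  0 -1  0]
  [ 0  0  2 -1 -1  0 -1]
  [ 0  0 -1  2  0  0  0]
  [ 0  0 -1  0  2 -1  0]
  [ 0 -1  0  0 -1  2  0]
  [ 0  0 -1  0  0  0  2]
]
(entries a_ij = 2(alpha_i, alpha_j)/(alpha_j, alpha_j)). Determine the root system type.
The matrix has rank 7 with 2's on the diagonal. Reading the off-diagonal entries as Dynkin edges (a single edge where a_ij = a_ji = -1; a double or triple edge where a_ij * a_ji = 2 or 3), the diagram is a chain of 5 nodes with a fork of two nodes at one end (D_7). One simple-root ordering that puts it in standard form is (alpha_1, alpha_2, alpha_6, alpha_5, alpha_3, alpha_7, alpha_4). So the algebra is type D_7, i.e. so(14).

D7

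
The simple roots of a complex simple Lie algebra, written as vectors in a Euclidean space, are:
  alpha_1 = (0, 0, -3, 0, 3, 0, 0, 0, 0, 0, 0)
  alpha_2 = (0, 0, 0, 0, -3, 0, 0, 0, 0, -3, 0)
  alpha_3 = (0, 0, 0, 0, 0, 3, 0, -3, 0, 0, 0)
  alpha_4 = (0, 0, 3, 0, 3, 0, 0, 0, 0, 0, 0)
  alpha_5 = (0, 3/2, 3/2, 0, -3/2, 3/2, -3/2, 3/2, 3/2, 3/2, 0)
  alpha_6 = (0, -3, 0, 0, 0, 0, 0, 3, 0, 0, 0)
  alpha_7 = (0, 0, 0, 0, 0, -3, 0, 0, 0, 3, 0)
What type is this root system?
E_7

Compute the Cartan integers a_ij = 2(alpha_i, alpha_j)/(alpha_j, alpha_j); the resulting 7x7 Cartan matrix is
[[2, -1, 0, 0, -1, 0, 0], [-1, 2, 0, -1, 0, 0, -1], [0, 0, 2, 0, 0, -1, -1], [0, -1, 0, 2, 0, 0, 0], [-1, 0, 0, 0, 2, 0, 0], [0, 0, -1, 0, 0, 2, 0], [0, -1, -1, 0, 0, 0, 2]].
All simple roots have the same length, so the diagram is simply laced. The associated Dynkin diagram is a chain of 6 nodes with one extra node attached to the third node from one end (E_7), so the type is E_7.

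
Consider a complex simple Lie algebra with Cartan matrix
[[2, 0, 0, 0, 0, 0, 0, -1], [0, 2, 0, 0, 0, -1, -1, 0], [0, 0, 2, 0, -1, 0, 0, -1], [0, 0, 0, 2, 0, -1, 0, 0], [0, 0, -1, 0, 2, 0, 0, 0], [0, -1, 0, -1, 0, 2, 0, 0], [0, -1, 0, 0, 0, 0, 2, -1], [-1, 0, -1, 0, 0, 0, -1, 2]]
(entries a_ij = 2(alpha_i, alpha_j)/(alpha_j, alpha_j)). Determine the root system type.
The matrix has rank 8 with 2's on the diagonal. Reading the off-diagonal entries as Dynkin edges (a single edge where a_ij = a_ji = -1; a double or triple edge where a_ij * a_ji = 2 or 3), the diagram is a chain of 7 nodes with one extra node attached to the third node from one end (E_8). One simple-root ordering that puts it in standard form is (alpha_5, alpha_1, alpha_3, alpha_8, alpha_7, alpha_2, alpha_6, alpha_4). So the algebra is type E_8.

E_8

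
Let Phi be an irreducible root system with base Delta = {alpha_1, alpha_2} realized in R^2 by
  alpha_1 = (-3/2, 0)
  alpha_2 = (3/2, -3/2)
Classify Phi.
Compute the Cartan integers a_ij = 2(alpha_i, alpha_j)/(alpha_j, alpha_j); the resulting 2x2 Cartan matrix is
[[2, -1], [-2, 2]].
The roots have two lengths (squared-length ratio 2:1); the short ones are alpha_{1}. The associated Dynkin diagram is a chain of 2 nodes with a double edge at one end; the terminal node there is the unique short simple root (B_2), so the type is B_2 (the algebra so(5)).

B2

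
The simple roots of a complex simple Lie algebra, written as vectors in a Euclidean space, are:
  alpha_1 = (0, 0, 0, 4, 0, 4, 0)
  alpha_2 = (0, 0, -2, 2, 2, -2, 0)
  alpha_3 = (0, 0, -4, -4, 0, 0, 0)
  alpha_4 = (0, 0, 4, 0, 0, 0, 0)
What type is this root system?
type F_4

Compute the Cartan integers a_ij = 2(alpha_i, alpha_j)/(alpha_j, alpha_j); the resulting 4x4 Cartan matrix is
[[2, 0, -1, 0], [0, 2, 0, -1], [-1, 0, 2, -2], [0, -1, -1, 2]].
The roots have two lengths (squared-length ratio 2:1); the short ones are alpha_{2,4}. The associated Dynkin diagram is a chain of 4 nodes with a double edge between the middle two (F_4), so the type is F_4.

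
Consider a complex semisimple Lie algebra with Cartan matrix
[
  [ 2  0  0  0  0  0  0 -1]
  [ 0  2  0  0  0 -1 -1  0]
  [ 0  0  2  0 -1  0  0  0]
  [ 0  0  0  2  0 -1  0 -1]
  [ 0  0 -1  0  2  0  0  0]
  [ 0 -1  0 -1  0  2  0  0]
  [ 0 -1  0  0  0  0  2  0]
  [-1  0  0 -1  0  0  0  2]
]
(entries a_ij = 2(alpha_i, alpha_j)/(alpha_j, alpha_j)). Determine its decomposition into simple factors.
A_2 (sl(3)) + A_6 (sl(7))

The diagram associated to this matrix has two connected components: the simple roots {alpha_3, alpha_5} form a chain of 2 nodes with single edges (A_2), and {alpha_1, alpha_2, alpha_4, alpha_6, alpha_7, alpha_8} form a chain of 6 nodes with single edges (A_6). A semisimple Lie algebra decomposes uniquely as the direct sum of simple ideals, one per connected component of its Dynkin diagram, so g ≅ A_2 ⊕ A_6 (dimension 8 + 48 = 56).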